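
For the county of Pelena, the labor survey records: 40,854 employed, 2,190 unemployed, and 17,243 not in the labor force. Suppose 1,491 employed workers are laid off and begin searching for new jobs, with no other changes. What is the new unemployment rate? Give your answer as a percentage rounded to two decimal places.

New unemployment rate ≈ 8.55%.

Initially, labor force = 40,854 + 2,190 = 43,044, so u = 2,190/43,044 = 5.09%.
After the change, employed falls and unemployed rises by 1,491; labor force unchanged → E = 39,363, U = 3,681, labor force = 43,044.
New unemployment rate = 3,681 / 43,044 = 8.55%.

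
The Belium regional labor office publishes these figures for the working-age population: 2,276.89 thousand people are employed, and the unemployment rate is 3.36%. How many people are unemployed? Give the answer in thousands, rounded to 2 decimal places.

Let U be the number unemployed. The labor force is E + U, and U/(E+U) = 0.0336.
So U = 0.0336 × 2,276.89 / (1 − 0.0336) = 76.5035 / 0.9664 ≈ 79.16 thousand.

About 79.16 thousand are unemployed.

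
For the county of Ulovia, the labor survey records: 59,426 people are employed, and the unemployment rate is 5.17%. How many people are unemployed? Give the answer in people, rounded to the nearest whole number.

About 3,240 are unemployed.

Let U be the number unemployed. The labor force is E + U, and U/(E+U) = 0.0517.
So U = 0.0517 × 59,426 / (1 − 0.0517) = 3072.32 / 0.9483 ≈ 3,240.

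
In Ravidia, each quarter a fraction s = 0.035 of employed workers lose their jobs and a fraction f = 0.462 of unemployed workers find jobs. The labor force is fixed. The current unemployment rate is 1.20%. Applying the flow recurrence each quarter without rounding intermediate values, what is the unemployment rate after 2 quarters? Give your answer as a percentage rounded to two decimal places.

With a fixed labor force, u_{t+1} = u_t + s·(1−u_t) − f·u_t = u_t·(1−s−f) + s.
Here 1−s−f = 0.503 and s = 0.035.
u_1 = 0.012000 × 0.503 + 0.035 = 0.041036.
u_2 = 0.041036 × 0.503 + 0.035 = 0.055641.

Unemployment rate after two quarters ≈ 5.56%.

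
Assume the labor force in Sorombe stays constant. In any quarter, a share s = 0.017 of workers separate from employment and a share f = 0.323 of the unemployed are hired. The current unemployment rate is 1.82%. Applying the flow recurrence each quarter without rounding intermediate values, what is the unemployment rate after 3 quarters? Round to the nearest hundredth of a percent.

With a fixed labor force, u_{t+1} = u_t + s·(1−u_t) − f·u_t = u_t·(1−s−f) + s.
Here 1−s−f = 0.660 and s = 0.017.
u_1 = 0.018200 × 0.660 + 0.017 = 0.029012.
u_2 = 0.029012 × 0.660 + 0.017 = 0.036148.
u_3 = 0.036148 × 0.660 + 0.017 = 0.040858.

Unemployment rate after three quarters ≈ 4.09%.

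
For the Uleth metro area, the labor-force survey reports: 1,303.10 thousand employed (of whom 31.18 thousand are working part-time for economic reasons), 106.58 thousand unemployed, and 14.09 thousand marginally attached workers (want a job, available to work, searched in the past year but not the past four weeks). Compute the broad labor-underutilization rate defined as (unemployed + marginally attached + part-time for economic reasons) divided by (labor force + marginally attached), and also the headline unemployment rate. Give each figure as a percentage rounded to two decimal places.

Labor force = 1,303.10 + 106.58 = 1,409.68 thousand.
Numerator = 106.58 + 14.09 + 31.18 = 151.85 thousand.
Denominator = 1,409.68 + 14.09 = 1,423.77 thousand.
Broad rate = 151.85 / 1,423.77 = 10.67%.
Headline unemployment rate = 106.58 / 1,409.68 = 7.56%.

Broad underutilization rate ≈ 10.67%; headline unemployment rate ≈ 7.56%.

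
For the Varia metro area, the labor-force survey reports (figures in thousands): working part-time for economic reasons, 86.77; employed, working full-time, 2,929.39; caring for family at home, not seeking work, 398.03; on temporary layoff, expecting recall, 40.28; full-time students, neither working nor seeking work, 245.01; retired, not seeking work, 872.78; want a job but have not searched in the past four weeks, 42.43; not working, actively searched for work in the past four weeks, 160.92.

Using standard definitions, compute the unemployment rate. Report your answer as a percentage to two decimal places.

Employed = 86.77 + 2,929.39 = 3,016.16 thousand (anyone who worked, including part-time for economic reasons, counts as employed).
Unemployed = 40.28 + 160.92 = 201.20 thousand (jobless and actively searching, or on temporary layoff).
Labor force = 3,016.16 + 201.20 = 3,217.36 thousand.
Unemployment rate = 201.20 / 3,217.36 = 6.25%.

Unemployment rate ≈ 6.25%.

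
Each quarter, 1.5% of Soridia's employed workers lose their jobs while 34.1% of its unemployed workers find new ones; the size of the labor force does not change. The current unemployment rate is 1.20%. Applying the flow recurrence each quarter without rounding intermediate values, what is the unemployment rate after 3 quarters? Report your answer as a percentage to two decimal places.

With a fixed labor force, u_{t+1} = u_t + s·(1−u_t) − f·u_t = u_t·(1−s−f) + s.
Here 1−s−f = 0.644 and s = 0.015.
u_1 = 0.012000 × 0.644 + 0.015 = 0.022728.
u_2 = 0.022728 × 0.644 + 0.015 = 0.029637.
u_3 = 0.029637 × 0.644 + 0.015 = 0.034086.

Unemployment rate after three quarters ≈ 3.41%.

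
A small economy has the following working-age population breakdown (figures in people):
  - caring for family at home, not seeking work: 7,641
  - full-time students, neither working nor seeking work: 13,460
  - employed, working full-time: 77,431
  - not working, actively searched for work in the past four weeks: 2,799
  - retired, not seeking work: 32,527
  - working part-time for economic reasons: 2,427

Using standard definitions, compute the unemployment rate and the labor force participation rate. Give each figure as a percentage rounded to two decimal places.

Employed = 77,431 + 2,427 = 79,858 (anyone who worked, including part-time for economic reasons, counts as employed).
Unemployed = 2,799.
Labor force = 79,858 + 2,799 = 82,657.
Not in labor force = 7,641 + 13,460 + 32,527 = 53,628 (those not working and not actively searching are outside the labor force).
Civilian working-age population = 82,657 + 53,628 = 136,285.
Unemployment rate = 2,799 / 82,657 = 3.39%.
Labor force participation rate = 82,657 / 136,285 = 60.65%.

Unemployment rate ≈ 3.39%; labor force participation rate ≈ 60.65%.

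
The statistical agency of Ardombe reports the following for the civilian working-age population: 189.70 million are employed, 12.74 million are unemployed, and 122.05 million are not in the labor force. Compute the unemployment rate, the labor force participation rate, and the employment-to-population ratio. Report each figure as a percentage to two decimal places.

Unemployment rate ≈ 6.29%; labor force participation rate ≈ 62.39%; employment-population ratio ≈ 58.46%.

Labor force = employed + unemployed = 189.70 + 12.74 = 202.44 million.
Working-age population = 202.44 + 122.05 = 324.49 million.
Unemployment rate = 12.74 / 202.44 = 6.29%.
Labor force participation rate = 202.44 / 324.49 = 62.39%.
Employment-population ratio = 189.70 / 324.49 = 58.46%.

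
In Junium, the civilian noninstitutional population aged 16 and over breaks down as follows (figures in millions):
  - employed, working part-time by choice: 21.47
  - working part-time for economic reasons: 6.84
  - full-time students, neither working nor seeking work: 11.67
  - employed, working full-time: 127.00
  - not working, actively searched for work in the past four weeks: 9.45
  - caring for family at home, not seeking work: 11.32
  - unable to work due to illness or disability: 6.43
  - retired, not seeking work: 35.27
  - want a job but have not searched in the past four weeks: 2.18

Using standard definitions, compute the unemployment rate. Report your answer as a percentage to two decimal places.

Unemployment rate ≈ 5.74%.

Employed = 21.47 + 6.84 + 127.00 = 155.31 million (anyone who worked, including part-time for economic reasons, counts as employed).
Unemployed = 9.45 million.
Labor force = 155.31 + 9.45 = 164.76 million.
Unemployment rate = 9.45 / 164.76 = 5.74%.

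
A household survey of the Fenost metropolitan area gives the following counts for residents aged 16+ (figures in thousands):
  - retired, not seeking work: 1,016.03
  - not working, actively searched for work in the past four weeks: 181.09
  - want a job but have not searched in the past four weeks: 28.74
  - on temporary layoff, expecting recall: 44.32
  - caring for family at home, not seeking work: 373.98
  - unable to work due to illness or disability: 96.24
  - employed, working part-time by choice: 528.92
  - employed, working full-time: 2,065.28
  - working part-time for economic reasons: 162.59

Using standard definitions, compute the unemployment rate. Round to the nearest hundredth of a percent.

Unemployment rate ≈ 7.56%.

Employed = 528.92 + 2,065.28 + 162.59 = 2,756.79 thousand (anyone who worked, including part-time for economic reasons, counts as employed).
Unemployed = 181.09 + 44.32 = 225.41 thousand (jobless and actively searching, or on temporary layoff).
Labor force = 2,756.79 + 225.41 = 2,982.20 thousand.
Unemployment rate = 225.41 / 2,982.20 = 7.56%.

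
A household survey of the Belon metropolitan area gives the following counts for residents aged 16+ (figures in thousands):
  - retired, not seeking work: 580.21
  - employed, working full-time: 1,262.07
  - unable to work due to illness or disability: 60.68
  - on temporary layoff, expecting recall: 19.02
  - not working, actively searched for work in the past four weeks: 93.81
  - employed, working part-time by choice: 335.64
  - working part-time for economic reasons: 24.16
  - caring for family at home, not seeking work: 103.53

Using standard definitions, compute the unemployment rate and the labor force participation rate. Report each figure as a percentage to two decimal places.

Unemployment rate ≈ 6.50%; labor force participation rate ≈ 69.97%.

Employed = 1,262.07 + 335.64 + 24.16 = 1,621.87 thousand (anyone who worked, including part-time for economic reasons, counts as employed).
Unemployed = 19.02 + 93.81 = 112.83 thousand (jobless and actively searching, or on temporary layoff).
Labor force = 1,621.87 + 112.83 = 1,734.70 thousand.
Not in labor force = 580.21 + 60.68 + 103.53 = 744.42 thousand (those not working and not actively searching are outside the labor force).
Civilian working-age population = 1,734.70 + 744.42 = 2,479.12 thousand.
Unemployment rate = 112.83 / 1,734.70 = 6.50%.
Labor force participation rate = 1,734.70 / 2,479.12 = 69.97%.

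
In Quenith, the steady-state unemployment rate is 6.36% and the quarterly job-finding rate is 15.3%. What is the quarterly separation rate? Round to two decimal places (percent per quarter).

From u* = s/(s+f): s = u·f/(1−u).
s = 0.0636 × 15.3 / (1 − 0.0636) = 0.9731 / 0.9364 ≈ 1.04% per quarter.

Separation rate ≈ 1.04% per quarter.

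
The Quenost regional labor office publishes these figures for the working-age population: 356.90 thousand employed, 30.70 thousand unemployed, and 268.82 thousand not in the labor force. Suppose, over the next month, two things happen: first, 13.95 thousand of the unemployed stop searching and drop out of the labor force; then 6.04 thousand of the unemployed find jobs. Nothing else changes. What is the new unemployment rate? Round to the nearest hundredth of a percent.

Initially, labor force = 356.90 + 30.70 = 387.60 thousand, so u = 30.70/387.60 = 7.92%.
After the first change, unemployed and labor force both fall by 13.95 → E = 356.90, U = 16.75, labor force = 373.65 thousand.
After the second change, unemployed falls and employed rises by 6.04; labor force unchanged → E = 362.94, U = 10.71, labor force = 373.65 thousand.
New unemployment rate = 10.71 / 373.65 = 2.87%.

New unemployment rate ≈ 2.87%.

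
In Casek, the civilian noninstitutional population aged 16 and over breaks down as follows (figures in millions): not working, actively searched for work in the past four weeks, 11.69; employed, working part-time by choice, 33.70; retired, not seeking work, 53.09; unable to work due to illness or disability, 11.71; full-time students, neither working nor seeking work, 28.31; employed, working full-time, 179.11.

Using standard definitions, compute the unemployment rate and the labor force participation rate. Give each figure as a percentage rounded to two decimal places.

Unemployment rate ≈ 5.21%; labor force participation rate ≈ 70.68%.

Employed = 33.70 + 179.11 = 212.81 million.
Unemployed = 11.69 million.
Labor force = 212.81 + 11.69 = 224.50 million.
Not in labor force = 53.09 + 11.71 + 28.31 = 93.11 million (those not working and not actively searching are outside the labor force).
Civilian working-age population = 224.50 + 93.11 = 317.61 million.
Unemployment rate = 11.69 / 224.50 = 5.21%.
Labor force participation rate = 224.50 / 317.61 = 70.68%.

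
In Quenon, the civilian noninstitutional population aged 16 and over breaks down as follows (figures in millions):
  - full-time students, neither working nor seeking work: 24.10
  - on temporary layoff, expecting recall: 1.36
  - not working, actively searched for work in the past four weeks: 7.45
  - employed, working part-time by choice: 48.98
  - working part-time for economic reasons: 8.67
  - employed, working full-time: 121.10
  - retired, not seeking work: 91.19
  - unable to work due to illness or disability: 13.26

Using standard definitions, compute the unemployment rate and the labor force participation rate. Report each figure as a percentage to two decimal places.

Employed = 48.98 + 8.67 + 121.10 = 178.75 million (anyone who worked, including part-time for economic reasons, counts as employed).
Unemployed = 1.36 + 7.45 = 8.81 million (jobless and actively searching, or on temporary layoff).
Labor force = 178.75 + 8.81 = 187.56 million.
Not in labor force = 24.10 + 91.19 + 13.26 = 128.55 million (those not working and not actively searching are outside the labor force).
Civilian working-age population = 187.56 + 128.55 = 316.11 million.
Unemployment rate = 8.81 / 187.56 = 4.70%.
Labor force participation rate = 187.56 / 316.11 = 59.33%.

Unemployment rate ≈ 4.70%; labor force participation rate ≈ 59.33%.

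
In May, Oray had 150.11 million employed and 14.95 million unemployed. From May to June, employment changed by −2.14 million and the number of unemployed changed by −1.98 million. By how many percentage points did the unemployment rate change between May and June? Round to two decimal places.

May: labor force = 150.11 + 14.95 = 165.06; u = 14.95/165.06 = 9.06%.
June: labor force = 147.97 + 12.97 = 160.94; u = 12.97/160.94 = 8.06%.
Change = 8.06% − 9.06% = −1.00 pp.

The unemployment rate changed by −1.00 percentage points.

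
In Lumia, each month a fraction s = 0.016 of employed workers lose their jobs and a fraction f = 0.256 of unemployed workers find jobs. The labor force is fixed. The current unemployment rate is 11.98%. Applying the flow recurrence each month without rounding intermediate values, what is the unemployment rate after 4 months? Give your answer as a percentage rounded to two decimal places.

With a fixed labor force, u_{t+1} = u_t + s·(1−u_t) − f·u_t = u_t·(1−s−f) + s.
Here 1−s−f = 0.728 and s = 0.016.
u_1 = 0.119800 × 0.728 + 0.016 = 0.103214.
u_2 = 0.103214 × 0.728 + 0.016 = 0.091140.
u_3 = 0.091140 × 0.728 + 0.016 = 0.082350.
u_4 = 0.082350 × 0.728 + 0.016 = 0.075951.

Unemployment rate after four months ≈ 7.60%.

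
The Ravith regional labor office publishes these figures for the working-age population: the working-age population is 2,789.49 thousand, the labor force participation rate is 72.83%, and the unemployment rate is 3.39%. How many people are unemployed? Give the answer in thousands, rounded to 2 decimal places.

About 68.87 thousand are unemployed.

Labor force = 0.7283 × 2,789.49 = 2,031.59 thousand.
Unemployed = 0.0339 × 2,031.59 ≈ 68.87 thousand.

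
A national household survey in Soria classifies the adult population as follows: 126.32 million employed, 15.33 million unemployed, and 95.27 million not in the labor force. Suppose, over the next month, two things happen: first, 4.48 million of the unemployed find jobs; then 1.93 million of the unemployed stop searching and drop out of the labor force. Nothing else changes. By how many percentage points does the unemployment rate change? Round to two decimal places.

The unemployment rate changes by −4.44 percentage points.

Initially, labor force = 126.32 + 15.33 = 141.65 million, so u = 15.33/141.65 = 10.82%.
After the first change, unemployed falls and employed rises by 4.48; labor force unchanged → E = 130.80, U = 10.85, labor force = 141.65 million.
After the second change, unemployed and labor force both fall by 1.93 → E = 130.80, U = 8.92, labor force = 139.72 million.
New unemployment rate = 8.92 / 139.72 = 6.38%.
Change = 6.38% − 10.82% = −4.44 percentage points.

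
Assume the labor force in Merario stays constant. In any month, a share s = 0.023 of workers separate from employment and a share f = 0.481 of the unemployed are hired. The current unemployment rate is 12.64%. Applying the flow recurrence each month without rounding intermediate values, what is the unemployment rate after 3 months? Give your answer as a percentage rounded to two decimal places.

With a fixed labor force, u_{t+1} = u_t + s·(1−u_t) − f·u_t = u_t·(1−s−f) + s.
Here 1−s−f = 0.496 and s = 0.023.
u_1 = 0.126400 × 0.496 + 0.023 = 0.085694.
u_2 = 0.085694 × 0.496 + 0.023 = 0.065504.
u_3 = 0.065504 × 0.496 + 0.023 = 0.055490.

Unemployment rate after three months ≈ 5.55%.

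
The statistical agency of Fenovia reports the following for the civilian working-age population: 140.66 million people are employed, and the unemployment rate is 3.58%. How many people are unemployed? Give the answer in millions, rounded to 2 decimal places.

About 5.22 million are unemployed.

Let U be the number unemployed. The labor force is E + U, and U/(E+U) = 0.0358.
So U = 0.0358 × 140.66 / (1 − 0.0358) = 5.0356 / 0.9642 ≈ 5.22 million.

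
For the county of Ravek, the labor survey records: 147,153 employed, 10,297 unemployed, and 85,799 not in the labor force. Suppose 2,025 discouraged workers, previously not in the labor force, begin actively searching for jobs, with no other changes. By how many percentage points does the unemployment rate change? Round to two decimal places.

The unemployment rate changes by +1.19 percentage points.

Initially, labor force = 147,153 + 10,297 = 157,450, so u = 10,297/157,450 = 6.54%.
After the change, unemployed and labor force both rise by 2,025 → E = 147,153, U = 12,322, labor force = 159,475.
New unemployment rate = 12,322 / 159,475 = 7.73%.
Change = 7.73% − 6.54% = +1.19 percentage points.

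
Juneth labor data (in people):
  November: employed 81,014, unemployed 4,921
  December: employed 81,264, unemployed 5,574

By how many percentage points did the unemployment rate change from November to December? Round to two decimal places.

The unemployment rate changed by +0.69 percentage points.

November: labor force = 81,014 + 4,921 = 85,935; u = 4,921/85,935 = 5.73%.
December: labor force = 81,264 + 5,574 = 86,838; u = 5,574/86,838 = 6.42%.
Change = 6.42% − 5.73% = +0.69 pp.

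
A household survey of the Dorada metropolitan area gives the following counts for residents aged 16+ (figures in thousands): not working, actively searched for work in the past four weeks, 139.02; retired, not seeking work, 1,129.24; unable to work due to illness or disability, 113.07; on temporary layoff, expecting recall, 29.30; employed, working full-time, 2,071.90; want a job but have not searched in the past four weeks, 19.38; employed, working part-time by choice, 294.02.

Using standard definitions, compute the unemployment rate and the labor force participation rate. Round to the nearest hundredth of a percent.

Unemployment rate ≈ 6.64%; labor force participation rate ≈ 66.76%.

Employed = 2,071.90 + 294.02 = 2,365.92 thousand.
Unemployed = 139.02 + 29.30 = 168.32 thousand (jobless and actively searching, or on temporary layoff).
Labor force = 2,365.92 + 168.32 = 2,534.24 thousand.
Not in labor force = 1,129.24 + 113.07 + 19.38 = 1,261.69 thousand (those not working and not actively searching are outside the labor force — including those who want a job but have given up searching).
Civilian working-age population = 2,534.24 + 1,261.69 = 3,795.93 thousand.
Unemployment rate = 168.32 / 2,534.24 = 6.64%.
Labor force participation rate = 2,534.24 / 3,795.93 = 66.76%.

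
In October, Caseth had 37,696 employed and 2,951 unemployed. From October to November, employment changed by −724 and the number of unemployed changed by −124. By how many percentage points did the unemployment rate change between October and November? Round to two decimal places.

The unemployment rate changed by −0.16 percentage points.

October: labor force = 37,696 + 2,951 = 40,647; u = 2,951/40,647 = 7.26%.
November: labor force = 36,972 + 2,827 = 39,799; u = 2,827/39,799 = 7.10%.
Change = 7.10% − 7.26% = −0.16 pp.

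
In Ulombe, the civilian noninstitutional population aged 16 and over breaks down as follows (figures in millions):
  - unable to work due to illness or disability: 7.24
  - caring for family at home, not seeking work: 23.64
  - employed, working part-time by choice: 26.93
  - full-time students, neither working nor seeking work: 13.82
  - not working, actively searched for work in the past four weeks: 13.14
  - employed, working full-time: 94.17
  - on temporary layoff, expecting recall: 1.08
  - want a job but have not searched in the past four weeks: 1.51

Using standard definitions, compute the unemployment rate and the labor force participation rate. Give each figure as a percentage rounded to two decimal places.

Employed = 26.93 + 94.17 = 121.10 million.
Unemployed = 13.14 + 1.08 = 14.22 million (jobless and actively searching, or on temporary layoff).
Labor force = 121.10 + 14.22 = 135.32 million.
Not in labor force = 7.24 + 23.64 + 13.82 + 1.51 = 46.21 million (those not working and not actively searching are outside the labor force — including those who want a job but have given up searching).
Civilian working-age population = 135.32 + 46.21 = 181.53 million.
Unemployment rate = 14.22 / 135.32 = 10.51%.
Labor force participation rate = 135.32 / 181.53 = 74.54%.

Unemployment rate ≈ 10.51%; labor force participation rate ≈ 74.54%.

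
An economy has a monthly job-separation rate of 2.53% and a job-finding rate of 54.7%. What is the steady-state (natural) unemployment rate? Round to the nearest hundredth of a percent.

Steady-state unemployment rate ≈ 4.42%.

At steady state the flows balance: s·E = f·U, so U/(E+U) = s/(s+f).
u* = 2.53 / (2.53 + 54.7) = 2.53 / 57.23 = 4.42%.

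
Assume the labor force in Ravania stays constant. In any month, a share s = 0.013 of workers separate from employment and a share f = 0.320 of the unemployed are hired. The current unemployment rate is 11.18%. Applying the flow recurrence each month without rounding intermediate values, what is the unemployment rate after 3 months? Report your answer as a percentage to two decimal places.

With a fixed labor force, u_{t+1} = u_t + s·(1−u_t) − f·u_t = u_t·(1−s−f) + s.
Here 1−s−f = 0.667 and s = 0.013.
u_1 = 0.111800 × 0.667 + 0.013 = 0.087571.
u_2 = 0.087571 × 0.667 + 0.013 = 0.071410.
u_3 = 0.071410 × 0.667 + 0.013 = 0.060630.

Unemployment rate after three months ≈ 6.06%.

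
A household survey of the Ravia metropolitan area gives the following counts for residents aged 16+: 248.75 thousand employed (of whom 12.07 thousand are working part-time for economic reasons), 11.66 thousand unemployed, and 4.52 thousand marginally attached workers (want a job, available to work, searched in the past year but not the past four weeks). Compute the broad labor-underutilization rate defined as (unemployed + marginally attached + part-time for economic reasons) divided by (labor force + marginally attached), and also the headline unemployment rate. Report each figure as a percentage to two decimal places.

Labor force = 248.75 + 11.66 = 260.41 thousand.
Numerator = 11.66 + 4.52 + 12.07 = 28.25 thousand.
Denominator = 260.41 + 4.52 = 264.93 thousand.
Broad rate = 28.25 / 264.93 = 10.66%.
Headline unemployment rate = 11.66 / 260.41 = 4.48%.

Broad underutilization rate ≈ 10.66%; headline unemployment rate ≈ 4.48%.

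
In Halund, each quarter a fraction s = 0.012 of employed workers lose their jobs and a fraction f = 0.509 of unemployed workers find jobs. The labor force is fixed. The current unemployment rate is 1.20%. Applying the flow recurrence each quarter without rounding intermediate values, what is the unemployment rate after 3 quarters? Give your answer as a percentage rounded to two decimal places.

With a fixed labor force, u_{t+1} = u_t + s·(1−u_t) − f·u_t = u_t·(1−s−f) + s.
Here 1−s−f = 0.479 and s = 0.012.
u_1 = 0.012000 × 0.479 + 0.012 = 0.017748.
u_2 = 0.017748 × 0.479 + 0.012 = 0.020501.
u_3 = 0.020501 × 0.479 + 0.012 = 0.021820.

Unemployment rate after three quarters ≈ 2.18%.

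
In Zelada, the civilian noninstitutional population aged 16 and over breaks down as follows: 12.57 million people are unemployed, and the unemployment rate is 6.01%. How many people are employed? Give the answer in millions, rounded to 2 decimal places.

Labor force = U / u = 12.57 / 0.0601 ≈ 209.15 million.
Employed = labor force − unemployed = 209.15 − 12.57 = 196.58 million.

About 196.58 million are employed.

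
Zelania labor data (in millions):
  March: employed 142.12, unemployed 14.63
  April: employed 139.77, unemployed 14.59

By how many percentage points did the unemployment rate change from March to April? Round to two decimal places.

March: labor force = 142.12 + 14.63 = 156.75; u = 14.63/156.75 = 9.33%.
April: labor force = 139.77 + 14.59 = 154.36; u = 14.59/154.36 = 9.45%.
Change = 9.45% − 9.33% = +0.12 pp.

The unemployment rate changed by +0.12 percentage points.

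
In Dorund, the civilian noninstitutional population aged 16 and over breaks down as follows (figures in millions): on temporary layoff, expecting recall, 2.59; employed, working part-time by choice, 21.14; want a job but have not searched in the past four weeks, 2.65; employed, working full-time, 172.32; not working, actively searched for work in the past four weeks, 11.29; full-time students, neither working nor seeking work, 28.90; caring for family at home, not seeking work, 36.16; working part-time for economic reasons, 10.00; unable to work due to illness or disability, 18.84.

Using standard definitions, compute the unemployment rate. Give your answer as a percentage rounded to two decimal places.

Unemployment rate ≈ 6.39%.

Employed = 21.14 + 172.32 + 10.00 = 203.46 million (anyone who worked, including part-time for economic reasons, counts as employed).
Unemployed = 2.59 + 11.29 = 13.88 million (jobless and actively searching, or on temporary layoff).
Labor force = 203.46 + 13.88 = 217.34 million.
Unemployment rate = 13.88 / 217.34 = 6.39%.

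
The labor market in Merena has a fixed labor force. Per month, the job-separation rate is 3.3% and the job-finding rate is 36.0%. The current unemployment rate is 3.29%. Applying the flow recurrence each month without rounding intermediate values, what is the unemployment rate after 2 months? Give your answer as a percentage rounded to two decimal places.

With a fixed labor force, u_{t+1} = u_t + s·(1−u_t) − f·u_t = u_t·(1−s−f) + s.
Here 1−s−f = 0.607 and s = 0.033.
u_1 = 0.032900 × 0.607 + 0.033 = 0.052970.
u_2 = 0.052970 × 0.607 + 0.033 = 0.065153.

Unemployment rate after two months ≈ 6.52%.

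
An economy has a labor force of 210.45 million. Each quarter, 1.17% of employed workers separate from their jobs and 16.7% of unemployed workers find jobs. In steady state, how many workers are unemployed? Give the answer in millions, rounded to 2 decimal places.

Steady-state unemployment rate u* = s/(s+f) = 1.17/(1.17+16.7) = 0.065473.
Unemployed = u* × labor force = 0.065473 × 210.45 ≈ 13.78 million.

About 13.78 million are unemployed in steady state.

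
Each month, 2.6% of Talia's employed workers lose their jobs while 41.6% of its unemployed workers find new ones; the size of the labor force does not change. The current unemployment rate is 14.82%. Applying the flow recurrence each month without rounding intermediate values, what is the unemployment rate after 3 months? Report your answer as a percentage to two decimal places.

Unemployment rate after three months ≈ 7.44%.

With a fixed labor force, u_{t+1} = u_t + s·(1−u_t) − f·u_t = u_t·(1−s−f) + s.
Here 1−s−f = 0.558 and s = 0.026.
u_1 = 0.148200 × 0.558 + 0.026 = 0.108696.
u_2 = 0.108696 × 0.558 + 0.026 = 0.086652.
u_3 = 0.086652 × 0.558 + 0.026 = 0.074352.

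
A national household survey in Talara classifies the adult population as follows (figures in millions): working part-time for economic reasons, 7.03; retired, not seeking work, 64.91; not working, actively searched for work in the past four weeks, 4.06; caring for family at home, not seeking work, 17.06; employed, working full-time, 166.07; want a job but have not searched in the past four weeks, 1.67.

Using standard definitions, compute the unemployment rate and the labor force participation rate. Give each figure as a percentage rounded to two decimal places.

Employed = 7.03 + 166.07 = 173.10 million (anyone who worked, including part-time for economic reasons, counts as employed).
Unemployed = 4.06 million.
Labor force = 173.10 + 4.06 = 177.16 million.
Not in labor force = 64.91 + 17.06 + 1.67 = 83.64 million (those not working and not actively searching are outside the labor force — including those who want a job but have given up searching).
Civilian working-age population = 177.16 + 83.64 = 260.80 million.
Unemployment rate = 4.06 / 177.16 = 2.29%.
Labor force participation rate = 177.16 / 260.80 = 67.93%.

Unemployment rate ≈ 2.29%; labor force participation rate ≈ 67.93%.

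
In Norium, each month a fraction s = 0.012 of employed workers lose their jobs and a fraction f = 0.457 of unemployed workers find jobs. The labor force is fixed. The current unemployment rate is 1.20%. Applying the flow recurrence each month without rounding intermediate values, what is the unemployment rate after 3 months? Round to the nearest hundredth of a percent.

Unemployment rate after three months ≈ 2.36%.

With a fixed labor force, u_{t+1} = u_t + s·(1−u_t) − f·u_t = u_t·(1−s−f) + s.
Here 1−s−f = 0.531 and s = 0.012.
u_1 = 0.012000 × 0.531 + 0.012 = 0.018372.
u_2 = 0.018372 × 0.531 + 0.012 = 0.021756.
u_3 = 0.021756 × 0.531 + 0.012 = 0.023552.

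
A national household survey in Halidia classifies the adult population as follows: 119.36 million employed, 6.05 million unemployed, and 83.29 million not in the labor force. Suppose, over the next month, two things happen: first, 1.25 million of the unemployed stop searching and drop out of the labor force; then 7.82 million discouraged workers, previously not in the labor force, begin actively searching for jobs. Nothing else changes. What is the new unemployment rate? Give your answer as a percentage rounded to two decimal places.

Initially, labor force = 119.36 + 6.05 = 125.41 million, so u = 6.05/125.41 = 4.82%.
After the first change, unemployed and labor force both fall by 1.25 → E = 119.36, U = 4.80, labor force = 124.16 million.
After the second change, unemployed and labor force both rise by 7.82 → E = 119.36, U = 12.62, labor force = 131.98 million.
New unemployment rate = 12.62 / 131.98 = 9.56%.

New unemployment rate ≈ 9.56%.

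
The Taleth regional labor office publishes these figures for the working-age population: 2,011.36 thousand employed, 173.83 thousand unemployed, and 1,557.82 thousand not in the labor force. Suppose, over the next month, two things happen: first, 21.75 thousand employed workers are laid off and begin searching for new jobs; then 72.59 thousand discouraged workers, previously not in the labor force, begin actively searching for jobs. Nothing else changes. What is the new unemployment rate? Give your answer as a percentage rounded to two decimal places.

New unemployment rate ≈ 11.88%.

Initially, labor force = 2,011.36 + 173.83 = 2,185.19 thousand, so u = 173.83/2,185.19 = 7.95%.
After the first change, employed falls and unemployed rises by 21.75; labor force unchanged → E = 1,989.61, U = 195.58, labor force = 2,185.19 thousand.
After the second change, unemployed and labor force both rise by 72.59 → E = 1,989.61, U = 268.17, labor force = 2,257.78 thousand.
New unemployment rate = 268.17 / 2,257.78 = 11.88%.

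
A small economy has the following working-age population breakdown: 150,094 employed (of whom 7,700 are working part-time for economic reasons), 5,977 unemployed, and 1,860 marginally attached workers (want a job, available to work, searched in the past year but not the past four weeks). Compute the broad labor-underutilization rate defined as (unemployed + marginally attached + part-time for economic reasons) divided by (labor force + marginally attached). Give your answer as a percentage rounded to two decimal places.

Broad underutilization rate ≈ 9.84%.

Labor force = 150,094 + 5,977 = 156,071.
Numerator = 5,977 + 1,860 + 7,700 = 15,537.
Denominator = 156,071 + 1,860 = 157,931.
Broad rate = 15,537 / 157,931 = 9.84%.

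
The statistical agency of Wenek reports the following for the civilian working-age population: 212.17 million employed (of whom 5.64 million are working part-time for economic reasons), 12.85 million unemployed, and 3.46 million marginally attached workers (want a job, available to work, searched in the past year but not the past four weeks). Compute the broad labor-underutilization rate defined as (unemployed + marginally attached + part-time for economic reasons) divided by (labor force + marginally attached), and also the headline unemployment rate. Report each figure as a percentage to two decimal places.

Labor force = 212.17 + 12.85 = 225.02 million.
Numerator = 12.85 + 3.46 + 5.64 = 21.95 million.
Denominator = 225.02 + 3.46 = 228.48 million.
Broad rate = 21.95 / 228.48 = 9.61%.
Headline unemployment rate = 12.85 / 225.02 = 5.71%.

Broad underutilization rate ≈ 9.61%; headline unemployment rate ≈ 5.71%.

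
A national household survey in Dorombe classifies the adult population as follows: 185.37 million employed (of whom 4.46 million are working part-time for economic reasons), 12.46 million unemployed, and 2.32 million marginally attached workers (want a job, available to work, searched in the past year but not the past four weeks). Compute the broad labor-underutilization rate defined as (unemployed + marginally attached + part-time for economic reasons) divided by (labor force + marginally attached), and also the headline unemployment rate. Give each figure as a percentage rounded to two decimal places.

Labor force = 185.37 + 12.46 = 197.83 million.
Numerator = 12.46 + 2.32 + 4.46 = 19.24 million.
Denominator = 197.83 + 2.32 = 200.15 million.
Broad rate = 19.24 / 200.15 = 9.61%.
Headline unemployment rate = 12.46 / 197.83 = 6.30%.

Broad underutilization rate ≈ 9.61%; headline unemployment rate ≈ 6.30%.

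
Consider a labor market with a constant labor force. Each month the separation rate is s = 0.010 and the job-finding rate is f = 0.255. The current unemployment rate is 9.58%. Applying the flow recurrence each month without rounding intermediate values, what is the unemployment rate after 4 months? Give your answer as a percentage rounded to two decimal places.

Unemployment rate after four months ≈ 5.47%.

With a fixed labor force, u_{t+1} = u_t + s·(1−u_t) − f·u_t = u_t·(1−s−f) + s.
Here 1−s−f = 0.735 and s = 0.010.
u_1 = 0.095800 × 0.735 + 0.010 = 0.080413.
u_2 = 0.080413 × 0.735 + 0.010 = 0.069104.
u_3 = 0.069104 × 0.735 + 0.010 = 0.060791.
u_4 = 0.060791 × 0.735 + 0.010 = 0.054681.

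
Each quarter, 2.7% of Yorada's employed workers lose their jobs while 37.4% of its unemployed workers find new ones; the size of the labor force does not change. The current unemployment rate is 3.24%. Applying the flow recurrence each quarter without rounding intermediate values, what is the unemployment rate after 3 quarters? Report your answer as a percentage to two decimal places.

With a fixed labor force, u_{t+1} = u_t + s·(1−u_t) − f·u_t = u_t·(1−s−f) + s.
Here 1−s−f = 0.599 and s = 0.027.
u_1 = 0.032400 × 0.599 + 0.027 = 0.046408.
u_2 = 0.046408 × 0.599 + 0.027 = 0.054798.
u_3 = 0.054798 × 0.599 + 0.027 = 0.059824.

Unemployment rate after three quarters ≈ 5.98%.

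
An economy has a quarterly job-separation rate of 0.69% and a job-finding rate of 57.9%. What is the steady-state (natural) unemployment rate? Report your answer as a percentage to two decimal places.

Steady-state unemployment rate ≈ 1.18%.

At steady state the flows balance: s·E = f·U, so U/(E+U) = s/(s+f).
u* = 0.69 / (0.69 + 57.9) = 0.69 / 58.59 = 1.18%.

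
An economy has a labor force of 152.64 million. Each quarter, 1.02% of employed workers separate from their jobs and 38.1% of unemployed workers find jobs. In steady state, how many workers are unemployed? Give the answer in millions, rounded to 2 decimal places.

Steady-state unemployment rate u* = s/(s+f) = 1.02/(1.02+38.1) = 0.026074.
Unemployed = u* × labor force = 0.026074 × 152.64 ≈ 3.98 million.

About 3.98 million are unemployed in steady state.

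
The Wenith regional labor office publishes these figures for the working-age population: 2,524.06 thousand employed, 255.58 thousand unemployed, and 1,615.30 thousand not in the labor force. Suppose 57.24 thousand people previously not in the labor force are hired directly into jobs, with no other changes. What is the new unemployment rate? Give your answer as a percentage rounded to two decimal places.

Initially, labor force = 2,524.06 + 255.58 = 2,779.64 thousand, so u = 255.58/2,779.64 = 9.19%.
After the change, employed and labor force both rise by 57.24; unemployed unchanged → E = 2,581.30, U = 255.58, labor force = 2,836.88 thousand.
New unemployment rate = 255.58 / 2,836.88 = 9.01%.

New unemployment rate ≈ 9.01%.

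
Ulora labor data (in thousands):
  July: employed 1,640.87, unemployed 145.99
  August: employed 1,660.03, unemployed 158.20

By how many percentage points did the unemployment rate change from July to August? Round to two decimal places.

July: labor force = 1,640.87 + 145.99 = 1,786.86; u = 145.99/1,786.86 = 8.17%.
August: labor force = 1,660.03 + 158.20 = 1,818.23; u = 158.20/1,818.23 = 8.70%.
Change = 8.70% − 8.17% = +0.53 pp.

The unemployment rate changed by +0.53 percentage points.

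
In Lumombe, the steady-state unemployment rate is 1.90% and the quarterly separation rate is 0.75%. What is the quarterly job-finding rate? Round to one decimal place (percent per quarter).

Job-finding rate ≈ 38.7% per quarter.

From u* = s/(s+f): f = s·(1−u)/u.
f = 0.75 × (1 − 0.0190) / 0.0190 = 0.7358 / 0.0190 ≈ 38.7% per quarter.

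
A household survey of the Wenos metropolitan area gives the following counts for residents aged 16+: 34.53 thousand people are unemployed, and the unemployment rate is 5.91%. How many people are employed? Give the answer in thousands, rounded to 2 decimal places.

About 549.73 thousand are employed.

Labor force = U / u = 34.53 / 0.0591 ≈ 584.26 thousand.
Employed = labor force − unemployed = 584.26 − 34.53 = 549.73 thousand.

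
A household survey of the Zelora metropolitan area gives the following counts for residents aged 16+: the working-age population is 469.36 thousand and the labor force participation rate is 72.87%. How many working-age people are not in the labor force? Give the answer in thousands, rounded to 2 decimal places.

Share not in the labor force = 1 − 0.7287 = 0.2713.
Not in labor force = 0.2713 × 469.36 ≈ 127.34 thousand.

About 127.34 thousand are not in the labor force.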